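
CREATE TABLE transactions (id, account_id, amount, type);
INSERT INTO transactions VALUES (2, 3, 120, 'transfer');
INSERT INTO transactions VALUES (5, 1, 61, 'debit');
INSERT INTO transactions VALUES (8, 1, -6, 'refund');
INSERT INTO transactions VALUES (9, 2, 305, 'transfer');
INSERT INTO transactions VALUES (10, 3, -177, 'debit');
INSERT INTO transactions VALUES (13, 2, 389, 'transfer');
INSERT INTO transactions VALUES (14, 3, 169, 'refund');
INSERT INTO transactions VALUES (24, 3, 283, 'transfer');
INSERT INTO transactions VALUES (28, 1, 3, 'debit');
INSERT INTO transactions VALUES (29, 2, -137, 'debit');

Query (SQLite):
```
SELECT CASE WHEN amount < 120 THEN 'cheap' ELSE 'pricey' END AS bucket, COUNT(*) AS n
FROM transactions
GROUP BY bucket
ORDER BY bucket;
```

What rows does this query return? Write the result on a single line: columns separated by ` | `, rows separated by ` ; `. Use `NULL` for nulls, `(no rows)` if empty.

cheap | 5 ; pricey | 5

Bucket rows by amount < 120 → 'cheap' else 'pricey'; count each bucket.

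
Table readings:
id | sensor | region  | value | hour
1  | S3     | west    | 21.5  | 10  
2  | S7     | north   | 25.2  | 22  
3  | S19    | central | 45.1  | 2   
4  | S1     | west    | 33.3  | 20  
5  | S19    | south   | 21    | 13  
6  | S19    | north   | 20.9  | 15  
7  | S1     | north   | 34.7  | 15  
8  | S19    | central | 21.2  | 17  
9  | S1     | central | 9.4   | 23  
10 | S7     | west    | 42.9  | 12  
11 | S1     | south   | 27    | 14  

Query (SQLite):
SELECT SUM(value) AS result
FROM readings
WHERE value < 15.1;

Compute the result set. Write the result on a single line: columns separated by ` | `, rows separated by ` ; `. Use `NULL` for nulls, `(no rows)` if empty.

Rows where value < 15.1 → value values: [9.4].
SUM of non-NULL values = 9.4.

9.4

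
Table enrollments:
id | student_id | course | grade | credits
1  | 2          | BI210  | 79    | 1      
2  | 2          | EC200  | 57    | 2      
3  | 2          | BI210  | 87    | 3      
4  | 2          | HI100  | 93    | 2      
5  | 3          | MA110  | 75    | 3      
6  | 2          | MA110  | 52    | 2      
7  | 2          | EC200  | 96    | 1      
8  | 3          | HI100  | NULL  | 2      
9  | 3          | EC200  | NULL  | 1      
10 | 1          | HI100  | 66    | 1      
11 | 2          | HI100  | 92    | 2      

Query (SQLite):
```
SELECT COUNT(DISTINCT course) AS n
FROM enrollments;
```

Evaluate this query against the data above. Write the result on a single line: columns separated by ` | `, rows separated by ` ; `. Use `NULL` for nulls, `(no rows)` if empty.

4

Count distinct non-NULL course values.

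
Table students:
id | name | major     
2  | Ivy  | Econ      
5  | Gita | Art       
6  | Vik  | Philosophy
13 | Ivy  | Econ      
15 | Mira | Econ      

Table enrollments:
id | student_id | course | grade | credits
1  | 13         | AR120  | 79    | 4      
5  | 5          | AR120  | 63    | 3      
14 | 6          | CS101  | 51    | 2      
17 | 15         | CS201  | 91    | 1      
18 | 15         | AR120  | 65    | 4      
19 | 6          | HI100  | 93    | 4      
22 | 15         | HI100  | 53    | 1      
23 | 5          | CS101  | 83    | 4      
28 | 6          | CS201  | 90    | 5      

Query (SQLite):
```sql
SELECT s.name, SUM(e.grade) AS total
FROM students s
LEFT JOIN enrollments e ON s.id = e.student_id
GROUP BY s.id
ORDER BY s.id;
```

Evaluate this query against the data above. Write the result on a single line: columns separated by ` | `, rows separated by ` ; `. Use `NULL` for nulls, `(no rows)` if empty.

Ivy | NULL ; Gita | 146 ; Vik | 234 ; Ivy | 79 ; Mira | 209

LEFT JOIN keeps every students row; unmatched ones get NULL for enrollments columns.
Group by students.id and compute SUM(e.grade). SUM over an all-NULL group is NULL.
  2: ids {—} → SUM(e.grade)=NULL
  5: ids {5, 23} → SUM(e.grade)=146
  6: ids {14, 19, 28} → SUM(e.grade)=234
  13: ids {1} → SUM(e.grade)=79
  15: ids {17, 18, 22} → SUM(e.grade)=209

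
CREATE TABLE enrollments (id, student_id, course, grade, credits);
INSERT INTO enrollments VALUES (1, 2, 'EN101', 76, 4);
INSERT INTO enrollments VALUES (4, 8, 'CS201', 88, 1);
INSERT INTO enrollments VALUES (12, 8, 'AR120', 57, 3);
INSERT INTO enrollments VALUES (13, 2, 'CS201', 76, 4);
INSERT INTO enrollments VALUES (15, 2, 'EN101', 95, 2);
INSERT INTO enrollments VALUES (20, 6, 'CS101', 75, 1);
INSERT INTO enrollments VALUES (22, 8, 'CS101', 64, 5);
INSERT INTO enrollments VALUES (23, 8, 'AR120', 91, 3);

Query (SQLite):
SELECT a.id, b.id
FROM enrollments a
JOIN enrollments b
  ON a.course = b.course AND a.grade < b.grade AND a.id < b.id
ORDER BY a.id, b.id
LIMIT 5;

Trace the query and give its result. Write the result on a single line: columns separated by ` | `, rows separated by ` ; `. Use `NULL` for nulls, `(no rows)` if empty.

Pairs (a,b) with same course, a.grade < b.grade, a.id < b.id.
course groups: AR120:{12,23} CS101:{20,22} CS201:{4,13} EN101:{1,15}
Ordered by (a.id, b.id); first 5.

1 | 15 ; 12 | 23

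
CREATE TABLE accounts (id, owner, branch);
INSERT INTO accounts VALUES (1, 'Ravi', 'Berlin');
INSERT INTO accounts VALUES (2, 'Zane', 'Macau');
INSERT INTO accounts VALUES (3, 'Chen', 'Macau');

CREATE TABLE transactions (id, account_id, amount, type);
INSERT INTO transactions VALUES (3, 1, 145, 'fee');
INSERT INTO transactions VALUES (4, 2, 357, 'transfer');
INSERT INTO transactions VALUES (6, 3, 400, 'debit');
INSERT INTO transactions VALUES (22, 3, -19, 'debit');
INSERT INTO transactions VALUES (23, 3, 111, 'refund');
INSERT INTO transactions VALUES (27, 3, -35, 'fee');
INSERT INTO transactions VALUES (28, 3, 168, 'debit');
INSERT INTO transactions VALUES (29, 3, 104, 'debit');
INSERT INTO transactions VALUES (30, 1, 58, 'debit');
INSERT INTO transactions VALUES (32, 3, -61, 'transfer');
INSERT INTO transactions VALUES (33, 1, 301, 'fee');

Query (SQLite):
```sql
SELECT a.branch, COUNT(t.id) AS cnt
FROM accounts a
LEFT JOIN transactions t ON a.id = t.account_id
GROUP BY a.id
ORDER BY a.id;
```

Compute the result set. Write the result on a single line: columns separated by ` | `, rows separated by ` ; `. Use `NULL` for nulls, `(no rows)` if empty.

Berlin | 3 ; Macau | 1 ; Macau | 7

LEFT JOIN keeps every accounts row; unmatched ones get NULL for transactions columns.
Group by accounts.id and compute COUNT(t.id). COUNT(col) of an all-NULL group is 0.
  1: ids {3, 30, 33} → COUNT(t.id)=3
  2: ids {4} → COUNT(t.id)=1
  3: ids {6, 22, 23, 27, 28, 29, 32} → COUNT(t.id)=7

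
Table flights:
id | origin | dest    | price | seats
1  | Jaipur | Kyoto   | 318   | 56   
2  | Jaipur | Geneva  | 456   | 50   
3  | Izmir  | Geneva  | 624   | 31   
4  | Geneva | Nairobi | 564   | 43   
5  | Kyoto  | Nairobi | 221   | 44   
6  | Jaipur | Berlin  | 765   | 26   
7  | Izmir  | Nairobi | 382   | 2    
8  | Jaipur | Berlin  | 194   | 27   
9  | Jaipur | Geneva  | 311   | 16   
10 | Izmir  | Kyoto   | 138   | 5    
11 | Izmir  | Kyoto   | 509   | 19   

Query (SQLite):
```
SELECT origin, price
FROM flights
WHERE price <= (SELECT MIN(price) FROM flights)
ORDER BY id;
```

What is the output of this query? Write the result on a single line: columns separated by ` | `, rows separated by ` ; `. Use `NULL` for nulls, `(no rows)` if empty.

Izmir | 138

Scalar subquery: MIN(price) over all flights rows = 138.
Keep rows where price <= that value.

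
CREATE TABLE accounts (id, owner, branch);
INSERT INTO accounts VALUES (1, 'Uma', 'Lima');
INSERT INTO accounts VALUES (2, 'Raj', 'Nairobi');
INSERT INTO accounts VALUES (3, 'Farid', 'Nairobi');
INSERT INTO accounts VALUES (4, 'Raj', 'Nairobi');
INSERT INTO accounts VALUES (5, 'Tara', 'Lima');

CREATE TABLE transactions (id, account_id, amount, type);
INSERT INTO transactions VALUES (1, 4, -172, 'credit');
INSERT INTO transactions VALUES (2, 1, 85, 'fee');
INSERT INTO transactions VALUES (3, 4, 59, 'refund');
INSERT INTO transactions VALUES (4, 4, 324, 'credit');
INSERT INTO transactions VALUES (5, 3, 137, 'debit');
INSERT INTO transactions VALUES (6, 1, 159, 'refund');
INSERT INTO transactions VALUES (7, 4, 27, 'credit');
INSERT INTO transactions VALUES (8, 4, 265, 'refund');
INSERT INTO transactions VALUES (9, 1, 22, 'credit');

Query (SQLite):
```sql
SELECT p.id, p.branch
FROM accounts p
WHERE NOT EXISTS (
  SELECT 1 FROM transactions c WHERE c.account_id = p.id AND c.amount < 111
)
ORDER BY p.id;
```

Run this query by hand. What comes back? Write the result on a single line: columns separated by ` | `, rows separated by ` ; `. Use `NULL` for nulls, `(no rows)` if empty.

2 | Nairobi ; 3 | Nairobi ; 5 | Lima

For each accounts row, check whether any transactions with matching account_id has amount < 111.
Keep rows where that is false.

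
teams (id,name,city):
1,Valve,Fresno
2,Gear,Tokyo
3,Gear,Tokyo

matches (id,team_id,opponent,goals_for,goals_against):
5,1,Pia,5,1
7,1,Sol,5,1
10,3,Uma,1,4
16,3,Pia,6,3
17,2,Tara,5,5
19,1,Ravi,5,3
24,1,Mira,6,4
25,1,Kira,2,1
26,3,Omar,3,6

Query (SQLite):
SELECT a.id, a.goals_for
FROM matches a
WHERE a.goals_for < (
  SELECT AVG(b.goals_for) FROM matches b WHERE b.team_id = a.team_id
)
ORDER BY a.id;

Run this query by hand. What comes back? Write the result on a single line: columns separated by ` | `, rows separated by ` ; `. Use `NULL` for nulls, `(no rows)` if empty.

10 | 1 ; 25 | 2 ; 26 | 3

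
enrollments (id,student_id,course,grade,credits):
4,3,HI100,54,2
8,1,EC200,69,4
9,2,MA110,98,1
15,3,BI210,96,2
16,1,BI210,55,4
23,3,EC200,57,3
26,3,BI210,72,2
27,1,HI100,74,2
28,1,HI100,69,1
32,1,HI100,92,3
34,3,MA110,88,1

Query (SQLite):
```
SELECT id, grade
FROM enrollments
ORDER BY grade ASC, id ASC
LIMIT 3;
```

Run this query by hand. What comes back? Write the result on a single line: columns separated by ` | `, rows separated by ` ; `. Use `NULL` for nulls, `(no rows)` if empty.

Sort by grade asc, tiebreak id asc: (54, id=4), (55, id=16), (57, id=23), (69, id=8), (69, id=28), (72, id=26) …. Take first 3.

4 | 54 ; 16 | 55 ; 23 | 57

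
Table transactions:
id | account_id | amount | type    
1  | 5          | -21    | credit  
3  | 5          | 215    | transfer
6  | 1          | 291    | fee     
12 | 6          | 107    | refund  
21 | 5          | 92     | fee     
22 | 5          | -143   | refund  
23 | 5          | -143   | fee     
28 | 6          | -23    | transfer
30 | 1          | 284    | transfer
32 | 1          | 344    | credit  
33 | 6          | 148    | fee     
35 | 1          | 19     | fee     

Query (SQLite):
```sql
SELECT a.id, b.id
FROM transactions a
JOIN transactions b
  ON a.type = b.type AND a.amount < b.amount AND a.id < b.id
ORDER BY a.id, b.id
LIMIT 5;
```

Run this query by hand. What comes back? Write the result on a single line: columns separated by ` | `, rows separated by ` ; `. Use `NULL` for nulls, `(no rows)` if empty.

1 | 32 ; 3 | 30 ; 21 | 33 ; 23 | 33 ; 23 | 35

Pairs (a,b) with same type, a.amount < b.amount, a.id < b.id.
type groups: credit:{1,32} fee:{6,21,23,33,35} refund:{12,22} transfer:{3,28,30}
Ordered by (a.id, b.id); first 5.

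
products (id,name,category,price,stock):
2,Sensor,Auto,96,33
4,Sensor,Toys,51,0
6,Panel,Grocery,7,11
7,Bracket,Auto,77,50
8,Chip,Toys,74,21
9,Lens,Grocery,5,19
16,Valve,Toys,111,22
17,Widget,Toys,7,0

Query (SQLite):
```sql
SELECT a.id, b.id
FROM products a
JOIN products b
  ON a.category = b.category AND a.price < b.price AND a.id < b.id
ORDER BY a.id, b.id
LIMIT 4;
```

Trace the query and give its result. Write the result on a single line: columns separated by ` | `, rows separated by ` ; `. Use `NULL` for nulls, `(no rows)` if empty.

Pairs (a,b) with same category, a.price < b.price, a.id < b.id.
category groups: Auto:{2,7} Grocery:{6,9} Toys:{4,8,16,17}
Ordered by (a.id, b.id); first 4.

4 | 8 ; 4 | 16 ; 8 | 16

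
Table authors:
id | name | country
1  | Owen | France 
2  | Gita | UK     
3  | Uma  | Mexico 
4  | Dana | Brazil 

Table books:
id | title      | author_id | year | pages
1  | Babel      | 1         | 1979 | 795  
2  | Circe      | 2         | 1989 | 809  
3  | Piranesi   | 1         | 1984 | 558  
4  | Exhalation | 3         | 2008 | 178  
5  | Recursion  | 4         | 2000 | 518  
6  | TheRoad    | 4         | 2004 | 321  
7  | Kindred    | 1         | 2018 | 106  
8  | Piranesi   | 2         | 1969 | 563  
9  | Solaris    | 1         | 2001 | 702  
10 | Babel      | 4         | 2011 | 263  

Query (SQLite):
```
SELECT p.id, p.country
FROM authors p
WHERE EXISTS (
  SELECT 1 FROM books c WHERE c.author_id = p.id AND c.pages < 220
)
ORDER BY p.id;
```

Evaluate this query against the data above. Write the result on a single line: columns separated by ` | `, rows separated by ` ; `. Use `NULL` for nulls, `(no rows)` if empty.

For each authors row, check whether any books with matching author_id has pages < 220.
Keep rows where that is true.

1 | France ; 3 | Mexico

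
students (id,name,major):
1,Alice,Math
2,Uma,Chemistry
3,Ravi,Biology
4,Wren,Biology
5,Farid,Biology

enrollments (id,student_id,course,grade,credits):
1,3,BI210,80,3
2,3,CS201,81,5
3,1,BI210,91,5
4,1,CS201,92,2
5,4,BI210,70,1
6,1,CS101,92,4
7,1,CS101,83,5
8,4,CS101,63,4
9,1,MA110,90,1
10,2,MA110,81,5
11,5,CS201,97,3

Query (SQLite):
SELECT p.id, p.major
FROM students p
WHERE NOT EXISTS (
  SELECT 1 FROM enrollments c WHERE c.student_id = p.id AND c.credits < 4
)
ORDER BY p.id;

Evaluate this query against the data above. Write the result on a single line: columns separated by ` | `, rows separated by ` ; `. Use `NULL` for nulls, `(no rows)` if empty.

2 | Chemistry

For each students row, check whether any enrollments with matching student_id has credits < 4.
Keep rows where that is false.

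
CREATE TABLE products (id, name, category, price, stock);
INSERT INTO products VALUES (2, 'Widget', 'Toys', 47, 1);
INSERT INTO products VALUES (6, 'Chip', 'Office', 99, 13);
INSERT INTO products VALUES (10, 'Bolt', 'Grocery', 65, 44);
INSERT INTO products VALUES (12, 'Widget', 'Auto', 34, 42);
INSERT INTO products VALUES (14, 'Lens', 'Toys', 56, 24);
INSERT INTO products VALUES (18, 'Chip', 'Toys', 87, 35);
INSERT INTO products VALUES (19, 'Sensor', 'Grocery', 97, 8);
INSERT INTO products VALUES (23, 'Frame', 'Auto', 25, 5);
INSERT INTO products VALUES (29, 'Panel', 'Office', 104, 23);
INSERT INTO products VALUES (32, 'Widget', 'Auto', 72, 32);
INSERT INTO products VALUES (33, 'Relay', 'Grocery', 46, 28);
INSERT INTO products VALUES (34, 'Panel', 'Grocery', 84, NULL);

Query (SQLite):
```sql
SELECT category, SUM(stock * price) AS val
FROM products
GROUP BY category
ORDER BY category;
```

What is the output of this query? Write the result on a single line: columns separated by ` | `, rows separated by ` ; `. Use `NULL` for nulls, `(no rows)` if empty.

For each row compute stock * price.
Group by category; take SUM of the expression per group.
  Auto: ids {12, 23, 32} → SUM(stock * price)=3857
  Grocery: ids {10, 19, 33, 34} → SUM(stock * price)=4924
  Office: ids {6, 29} → SUM(stock * price)=3679
  Toys: ids {2, 14, 18} → SUM(stock * price)=4436

Auto | 3857 ; Grocery | 4924 ; Office | 3679 ; Toys | 4436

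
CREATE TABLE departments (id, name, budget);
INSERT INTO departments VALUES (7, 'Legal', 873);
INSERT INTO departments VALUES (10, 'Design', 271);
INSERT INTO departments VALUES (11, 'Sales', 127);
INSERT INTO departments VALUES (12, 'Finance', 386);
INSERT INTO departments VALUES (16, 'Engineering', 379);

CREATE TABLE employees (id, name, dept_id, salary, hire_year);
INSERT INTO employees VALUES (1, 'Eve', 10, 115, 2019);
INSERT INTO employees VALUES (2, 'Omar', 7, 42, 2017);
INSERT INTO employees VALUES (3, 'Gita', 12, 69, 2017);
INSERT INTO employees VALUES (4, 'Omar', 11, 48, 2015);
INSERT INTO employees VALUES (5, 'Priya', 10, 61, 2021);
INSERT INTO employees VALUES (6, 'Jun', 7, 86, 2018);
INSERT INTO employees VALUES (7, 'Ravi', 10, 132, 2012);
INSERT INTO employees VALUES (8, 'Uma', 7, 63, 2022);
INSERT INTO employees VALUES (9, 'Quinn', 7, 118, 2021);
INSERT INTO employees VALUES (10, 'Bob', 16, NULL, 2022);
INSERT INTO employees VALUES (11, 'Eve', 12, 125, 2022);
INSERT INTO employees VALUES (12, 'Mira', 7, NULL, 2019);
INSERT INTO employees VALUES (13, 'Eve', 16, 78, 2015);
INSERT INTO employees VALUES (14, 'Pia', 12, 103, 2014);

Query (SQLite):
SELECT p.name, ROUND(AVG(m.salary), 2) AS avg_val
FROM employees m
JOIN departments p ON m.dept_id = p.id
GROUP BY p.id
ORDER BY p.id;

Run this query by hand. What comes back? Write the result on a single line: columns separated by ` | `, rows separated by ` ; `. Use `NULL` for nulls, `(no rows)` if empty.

Legal | 77.25 ; Design | 102.67 ; Sales | 48 ; Finance | 99 ; Engineering | 78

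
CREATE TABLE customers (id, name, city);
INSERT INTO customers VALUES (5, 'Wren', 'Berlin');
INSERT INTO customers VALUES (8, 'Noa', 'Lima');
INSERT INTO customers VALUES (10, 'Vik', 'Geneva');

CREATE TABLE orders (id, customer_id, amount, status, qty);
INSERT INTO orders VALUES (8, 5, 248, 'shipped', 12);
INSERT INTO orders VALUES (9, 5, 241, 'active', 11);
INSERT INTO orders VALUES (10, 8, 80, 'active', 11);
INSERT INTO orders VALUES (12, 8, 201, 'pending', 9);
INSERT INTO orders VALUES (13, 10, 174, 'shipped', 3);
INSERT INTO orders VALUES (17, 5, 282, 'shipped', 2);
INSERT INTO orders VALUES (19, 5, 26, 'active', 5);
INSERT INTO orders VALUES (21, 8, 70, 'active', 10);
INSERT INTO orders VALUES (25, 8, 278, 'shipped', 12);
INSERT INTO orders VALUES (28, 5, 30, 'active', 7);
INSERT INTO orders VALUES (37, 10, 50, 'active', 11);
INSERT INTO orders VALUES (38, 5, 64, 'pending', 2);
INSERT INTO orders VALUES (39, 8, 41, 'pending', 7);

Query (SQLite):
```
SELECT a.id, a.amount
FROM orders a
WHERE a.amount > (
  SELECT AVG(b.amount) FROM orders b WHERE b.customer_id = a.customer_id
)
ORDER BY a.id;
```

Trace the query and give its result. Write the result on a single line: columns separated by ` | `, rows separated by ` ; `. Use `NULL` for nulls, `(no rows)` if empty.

8 | 248 ; 9 | 241 ; 12 | 201 ; 13 | 174 ; 17 | 282 ; 25 | 278

For each orders row a, compute AVG(amount) over rows sharing a.customer_id.
Keep row a if a.amount > that per-group AVG.
  customer_id=5: AVG(amount) = 148.5
  customer_id=8: AVG(amount) = 134.0
  customer_id=10: AVG(amount) = 112.0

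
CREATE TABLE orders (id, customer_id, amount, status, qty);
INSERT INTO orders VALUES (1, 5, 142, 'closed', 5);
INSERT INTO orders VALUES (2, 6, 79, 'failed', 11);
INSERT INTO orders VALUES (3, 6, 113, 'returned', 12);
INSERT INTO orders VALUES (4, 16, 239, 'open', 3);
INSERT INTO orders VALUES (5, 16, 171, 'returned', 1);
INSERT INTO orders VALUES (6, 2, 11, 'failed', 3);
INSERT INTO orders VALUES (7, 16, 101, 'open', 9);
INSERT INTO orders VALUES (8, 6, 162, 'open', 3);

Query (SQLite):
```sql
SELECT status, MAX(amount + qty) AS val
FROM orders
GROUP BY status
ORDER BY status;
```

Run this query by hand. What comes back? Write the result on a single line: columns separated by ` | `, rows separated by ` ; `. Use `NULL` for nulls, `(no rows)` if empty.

closed | 147 ; failed | 90 ; open | 242 ; returned | 172

For each row compute amount + qty.
Group by status; take MAX of the expression per group.
  closed: ids {1} → MAX(amount + qty)=147
  failed: ids {2, 6} → MAX(amount + qty)=90
  open: ids {4, 7, 8} → MAX(amount + qty)=242
  returned: ids {3, 5} → MAX(amount + qty)=172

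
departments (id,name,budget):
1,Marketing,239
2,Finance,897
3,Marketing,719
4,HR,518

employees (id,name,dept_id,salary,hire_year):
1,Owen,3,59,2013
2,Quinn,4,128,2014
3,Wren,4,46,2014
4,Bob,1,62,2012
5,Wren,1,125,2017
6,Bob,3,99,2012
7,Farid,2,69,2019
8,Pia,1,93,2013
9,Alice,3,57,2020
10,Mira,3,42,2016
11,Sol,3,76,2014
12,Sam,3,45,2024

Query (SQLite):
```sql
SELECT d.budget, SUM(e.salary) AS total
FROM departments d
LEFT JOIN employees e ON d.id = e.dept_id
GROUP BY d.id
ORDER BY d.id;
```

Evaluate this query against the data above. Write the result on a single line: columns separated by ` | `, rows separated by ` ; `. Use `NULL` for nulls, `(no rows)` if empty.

239 | 280 ; 897 | 69 ; 719 | 378 ; 518 | 174

LEFT JOIN keeps every departments row; unmatched ones get NULL for employees columns.
Group by departments.id and compute SUM(e.salary). SUM over an all-NULL group is NULL.
  1: ids {4, 5, 8} → SUM(e.salary)=280
  2: ids {7} → SUM(e.salary)=69
  3: ids {1, 6, 9, 10, 11, 12} → SUM(e.salary)=378
  4: ids {2, 3} → SUM(e.salary)=174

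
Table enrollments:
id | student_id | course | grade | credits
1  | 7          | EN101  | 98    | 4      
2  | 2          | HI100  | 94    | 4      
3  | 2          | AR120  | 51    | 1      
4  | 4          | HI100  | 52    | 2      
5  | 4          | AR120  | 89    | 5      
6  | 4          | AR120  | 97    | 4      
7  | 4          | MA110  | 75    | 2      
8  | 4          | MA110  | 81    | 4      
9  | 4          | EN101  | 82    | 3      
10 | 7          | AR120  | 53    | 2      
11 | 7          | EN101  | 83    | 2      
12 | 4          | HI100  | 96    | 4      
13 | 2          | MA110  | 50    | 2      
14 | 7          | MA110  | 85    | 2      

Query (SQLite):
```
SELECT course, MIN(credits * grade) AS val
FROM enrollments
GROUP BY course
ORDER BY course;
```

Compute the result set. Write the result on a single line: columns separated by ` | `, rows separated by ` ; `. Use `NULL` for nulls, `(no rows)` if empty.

AR120 | 51 ; EN101 | 166 ; HI100 | 104 ; MA110 | 100

For each row compute credits * grade.
Group by course; take MIN of the expression per group.
  AR120: ids {3, 5, 6, 10} → MIN(credits * grade)=51
  EN101: ids {1, 9, 11} → MIN(credits * grade)=166
  HI100: ids {2, 4, 12} → MIN(credits * grade)=104
  MA110: ids {7, 8, 13, 14} → MIN(credits * grade)=100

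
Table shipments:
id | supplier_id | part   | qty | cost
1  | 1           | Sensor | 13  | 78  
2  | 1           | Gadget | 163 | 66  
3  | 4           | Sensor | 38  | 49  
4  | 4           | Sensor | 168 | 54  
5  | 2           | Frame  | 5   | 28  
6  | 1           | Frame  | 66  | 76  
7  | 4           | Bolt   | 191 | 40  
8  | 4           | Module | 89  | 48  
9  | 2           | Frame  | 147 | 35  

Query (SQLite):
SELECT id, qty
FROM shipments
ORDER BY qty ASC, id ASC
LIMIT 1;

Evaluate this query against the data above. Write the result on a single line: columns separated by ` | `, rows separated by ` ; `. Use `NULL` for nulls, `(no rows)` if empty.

Sort by qty asc, tiebreak id asc: (5, id=5), (13, id=1), (38, id=3), (66, id=6) …. Take first 1.

5 | 5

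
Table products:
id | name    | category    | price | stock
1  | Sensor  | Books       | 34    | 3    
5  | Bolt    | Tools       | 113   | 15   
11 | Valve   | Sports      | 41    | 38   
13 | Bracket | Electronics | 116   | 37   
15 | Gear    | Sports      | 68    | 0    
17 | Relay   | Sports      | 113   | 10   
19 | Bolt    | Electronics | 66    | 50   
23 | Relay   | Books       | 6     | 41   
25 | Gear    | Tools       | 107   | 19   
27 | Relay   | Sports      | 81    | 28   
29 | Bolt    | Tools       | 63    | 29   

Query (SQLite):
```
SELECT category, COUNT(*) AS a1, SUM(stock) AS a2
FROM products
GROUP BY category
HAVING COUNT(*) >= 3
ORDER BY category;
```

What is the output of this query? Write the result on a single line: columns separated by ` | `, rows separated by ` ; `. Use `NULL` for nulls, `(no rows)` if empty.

Sports | 4 | 76 ; Tools | 3 | 63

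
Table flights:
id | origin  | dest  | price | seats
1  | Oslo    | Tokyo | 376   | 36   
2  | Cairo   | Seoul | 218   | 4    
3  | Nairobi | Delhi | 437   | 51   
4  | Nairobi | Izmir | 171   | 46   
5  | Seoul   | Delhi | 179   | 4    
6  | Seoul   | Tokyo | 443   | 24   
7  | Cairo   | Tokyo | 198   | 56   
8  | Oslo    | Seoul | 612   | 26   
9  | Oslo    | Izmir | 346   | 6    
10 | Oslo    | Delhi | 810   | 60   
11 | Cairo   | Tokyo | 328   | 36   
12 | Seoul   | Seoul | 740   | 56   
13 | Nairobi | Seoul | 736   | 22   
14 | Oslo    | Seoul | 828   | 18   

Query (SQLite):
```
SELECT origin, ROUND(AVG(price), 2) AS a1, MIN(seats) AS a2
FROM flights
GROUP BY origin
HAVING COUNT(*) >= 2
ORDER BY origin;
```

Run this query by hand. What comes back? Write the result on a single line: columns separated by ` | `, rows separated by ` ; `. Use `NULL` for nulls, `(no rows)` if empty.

Group flights by origin.
Per group compute: ROUND(AVG(price), 2), MIN(seats).
HAVING: drop groups with fewer than 2 rows.
  Cairo: ids {2, 7, 11} → ROUND(AVG(price), 2)=248, MIN(seats)=4
  Nairobi: ids {3, 4, 13} → ROUND(AVG(price), 2)=448, MIN(seats)=22
  Oslo: ids {1, 8, 9, 10, 14} → ROUND(AVG(price), 2)=594.4, MIN(seats)=6
  Seoul: ids {5, 6, 12} → ROUND(AVG(price), 2)=454, MIN(seats)=4

Cairo | 248 | 4 ; Nairobi | 448 | 22 ; Oslo | 594.4 | 6 ; Seoul | 454 | 4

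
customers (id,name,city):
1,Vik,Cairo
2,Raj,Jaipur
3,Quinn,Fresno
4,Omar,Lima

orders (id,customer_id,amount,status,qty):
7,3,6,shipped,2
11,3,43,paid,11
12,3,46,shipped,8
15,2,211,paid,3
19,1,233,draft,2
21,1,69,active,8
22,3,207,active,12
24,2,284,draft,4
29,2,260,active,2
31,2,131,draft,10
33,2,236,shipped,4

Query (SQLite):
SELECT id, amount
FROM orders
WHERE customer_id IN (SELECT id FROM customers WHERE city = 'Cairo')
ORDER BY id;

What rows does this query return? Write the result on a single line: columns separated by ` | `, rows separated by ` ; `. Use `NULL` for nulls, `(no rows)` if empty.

Inner query: customers.id where city = 'Cairo'.
Outer: keep orders rows whose customer_id is in that set.
Inner query → {1}

19 | 233 ; 21 | 69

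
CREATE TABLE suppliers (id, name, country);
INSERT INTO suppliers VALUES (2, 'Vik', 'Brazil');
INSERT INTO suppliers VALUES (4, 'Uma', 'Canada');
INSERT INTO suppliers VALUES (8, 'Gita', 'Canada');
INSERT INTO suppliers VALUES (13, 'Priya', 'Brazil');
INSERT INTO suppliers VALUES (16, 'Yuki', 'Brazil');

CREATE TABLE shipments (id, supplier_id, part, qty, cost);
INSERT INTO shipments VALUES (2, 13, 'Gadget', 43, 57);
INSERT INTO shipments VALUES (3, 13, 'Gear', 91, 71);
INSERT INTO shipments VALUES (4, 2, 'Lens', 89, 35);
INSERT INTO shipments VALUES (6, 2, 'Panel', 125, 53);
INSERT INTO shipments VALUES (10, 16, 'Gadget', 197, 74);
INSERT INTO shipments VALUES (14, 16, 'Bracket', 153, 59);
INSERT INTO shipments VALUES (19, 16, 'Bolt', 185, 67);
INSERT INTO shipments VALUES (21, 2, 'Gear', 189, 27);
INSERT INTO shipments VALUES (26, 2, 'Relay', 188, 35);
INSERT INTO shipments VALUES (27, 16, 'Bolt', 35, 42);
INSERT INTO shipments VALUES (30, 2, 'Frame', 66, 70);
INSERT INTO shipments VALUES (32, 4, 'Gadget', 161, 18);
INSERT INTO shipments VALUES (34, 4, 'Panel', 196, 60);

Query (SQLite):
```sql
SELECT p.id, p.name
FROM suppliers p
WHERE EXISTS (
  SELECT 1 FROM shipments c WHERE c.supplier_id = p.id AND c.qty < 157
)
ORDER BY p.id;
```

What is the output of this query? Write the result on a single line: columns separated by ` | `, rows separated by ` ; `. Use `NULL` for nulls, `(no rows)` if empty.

For each suppliers row, check whether any shipments with matching supplier_id has qty < 157.
Keep rows where that is true.

2 | Vik ; 13 | Priya ; 16 | Yuki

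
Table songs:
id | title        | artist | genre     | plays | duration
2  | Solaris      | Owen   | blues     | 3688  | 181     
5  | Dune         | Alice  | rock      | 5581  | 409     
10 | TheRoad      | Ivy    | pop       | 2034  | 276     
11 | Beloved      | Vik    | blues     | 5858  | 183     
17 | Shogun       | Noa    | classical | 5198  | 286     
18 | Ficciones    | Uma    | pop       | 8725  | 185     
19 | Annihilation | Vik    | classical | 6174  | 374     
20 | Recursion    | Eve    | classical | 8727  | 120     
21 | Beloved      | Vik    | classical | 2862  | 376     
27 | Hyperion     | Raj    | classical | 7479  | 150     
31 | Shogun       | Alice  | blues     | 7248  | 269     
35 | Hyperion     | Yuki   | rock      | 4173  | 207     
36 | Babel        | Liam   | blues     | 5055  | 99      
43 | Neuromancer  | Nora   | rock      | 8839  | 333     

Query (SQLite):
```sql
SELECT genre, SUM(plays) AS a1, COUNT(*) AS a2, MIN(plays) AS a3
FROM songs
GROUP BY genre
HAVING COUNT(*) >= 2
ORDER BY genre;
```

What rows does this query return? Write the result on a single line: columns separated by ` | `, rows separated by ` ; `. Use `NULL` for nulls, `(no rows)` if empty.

blues | 21849 | 4 | 3688 ; classical | 30440 | 5 | 2862 ; pop | 10759 | 2 | 2034 ; rock | 18593 | 3 | 4173

Group songs by genre.
Per group compute: SUM(plays), COUNT(*), MIN(plays).
HAVING: drop groups with fewer than 2 rows.
  blues: ids {2, 11, 31, 36} → SUM(plays)=21849, COUNT(*)=4, MIN(plays)=3688
  classical: ids {17, 19, 20, 21, 27} → SUM(plays)=30440, COUNT(*)=5, MIN(plays)=2862
  pop: ids {10, 18} → SUM(plays)=10759, COUNT(*)=2, MIN(plays)=2034
  rock: ids {5, 35, 43} → SUM(plays)=18593, COUNT(*)=3, MIN(plays)=4173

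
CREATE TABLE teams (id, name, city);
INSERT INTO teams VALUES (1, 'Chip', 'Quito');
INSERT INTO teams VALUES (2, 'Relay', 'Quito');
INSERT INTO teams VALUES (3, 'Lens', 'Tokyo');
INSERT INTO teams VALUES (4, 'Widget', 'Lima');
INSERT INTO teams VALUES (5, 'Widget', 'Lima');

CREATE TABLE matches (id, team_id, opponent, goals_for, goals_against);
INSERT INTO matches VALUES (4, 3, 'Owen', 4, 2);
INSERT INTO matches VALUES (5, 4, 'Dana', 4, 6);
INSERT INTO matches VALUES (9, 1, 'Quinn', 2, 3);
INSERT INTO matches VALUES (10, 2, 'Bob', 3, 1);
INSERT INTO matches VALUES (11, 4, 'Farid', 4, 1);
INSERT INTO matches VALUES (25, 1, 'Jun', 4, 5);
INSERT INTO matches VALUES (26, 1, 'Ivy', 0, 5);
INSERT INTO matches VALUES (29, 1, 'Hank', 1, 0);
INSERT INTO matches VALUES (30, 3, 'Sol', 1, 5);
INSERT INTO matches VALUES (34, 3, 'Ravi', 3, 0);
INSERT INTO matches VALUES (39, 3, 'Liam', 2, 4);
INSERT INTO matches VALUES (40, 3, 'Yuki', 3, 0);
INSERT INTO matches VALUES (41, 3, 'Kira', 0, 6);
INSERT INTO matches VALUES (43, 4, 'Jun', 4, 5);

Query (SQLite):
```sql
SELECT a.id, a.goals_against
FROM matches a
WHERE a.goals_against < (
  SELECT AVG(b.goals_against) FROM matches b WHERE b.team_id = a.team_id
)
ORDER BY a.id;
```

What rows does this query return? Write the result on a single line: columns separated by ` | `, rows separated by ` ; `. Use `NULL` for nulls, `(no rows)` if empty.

4 | 2 ; 9 | 3 ; 11 | 1 ; 29 | 0 ; 34 | 0 ; 40 | 0

For each matches row a, compute AVG(goals_against) over rows sharing a.team_id.
Keep row a if a.goals_against < that per-group AVG.
  team_id=1: AVG(goals_against) = 3.25
  team_id=2: AVG(goals_against) = 1.0
  team_id=3: AVG(goals_against) = 2.833333
  team_id=4: AVG(goals_against) = 4.0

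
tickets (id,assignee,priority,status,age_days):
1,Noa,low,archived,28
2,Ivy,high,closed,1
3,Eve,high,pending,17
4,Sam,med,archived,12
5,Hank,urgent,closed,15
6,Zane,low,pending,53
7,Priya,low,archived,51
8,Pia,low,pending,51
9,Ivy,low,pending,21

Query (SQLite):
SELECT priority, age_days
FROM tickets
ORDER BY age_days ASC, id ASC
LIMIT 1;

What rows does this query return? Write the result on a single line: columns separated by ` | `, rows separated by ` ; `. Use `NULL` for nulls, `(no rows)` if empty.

Sort by age_days asc, tiebreak id asc: (1, id=2), (12, id=4), (15, id=5), (17, id=3) …. Take first 1.

high | 1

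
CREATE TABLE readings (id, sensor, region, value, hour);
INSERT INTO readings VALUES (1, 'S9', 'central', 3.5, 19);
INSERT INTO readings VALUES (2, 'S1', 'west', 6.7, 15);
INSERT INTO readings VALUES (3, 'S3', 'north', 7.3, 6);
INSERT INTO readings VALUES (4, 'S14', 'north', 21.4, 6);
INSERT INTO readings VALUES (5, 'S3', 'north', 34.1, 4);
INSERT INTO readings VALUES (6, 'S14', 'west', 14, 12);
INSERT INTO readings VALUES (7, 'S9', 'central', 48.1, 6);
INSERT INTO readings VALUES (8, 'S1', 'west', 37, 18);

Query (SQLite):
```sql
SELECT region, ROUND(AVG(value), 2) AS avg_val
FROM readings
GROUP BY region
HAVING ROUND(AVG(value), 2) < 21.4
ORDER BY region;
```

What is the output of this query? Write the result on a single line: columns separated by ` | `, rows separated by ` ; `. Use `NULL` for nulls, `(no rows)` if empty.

north | 20.93 ; west | 19.23

Partition readings by region; compute ROUND(AVG(value), 2) within each group.
HAVING: keep groups where ROUND(AVG(value), 2) < 21.4.
  central: ids {1, 7} → ROUND(AVG(value), 2)=25.8
  north: ids {3, 4, 5} → ROUND(AVG(value), 2)=20.93
  west: ids {2, 6, 8} → ROUND(AVG(value), 2)=19.23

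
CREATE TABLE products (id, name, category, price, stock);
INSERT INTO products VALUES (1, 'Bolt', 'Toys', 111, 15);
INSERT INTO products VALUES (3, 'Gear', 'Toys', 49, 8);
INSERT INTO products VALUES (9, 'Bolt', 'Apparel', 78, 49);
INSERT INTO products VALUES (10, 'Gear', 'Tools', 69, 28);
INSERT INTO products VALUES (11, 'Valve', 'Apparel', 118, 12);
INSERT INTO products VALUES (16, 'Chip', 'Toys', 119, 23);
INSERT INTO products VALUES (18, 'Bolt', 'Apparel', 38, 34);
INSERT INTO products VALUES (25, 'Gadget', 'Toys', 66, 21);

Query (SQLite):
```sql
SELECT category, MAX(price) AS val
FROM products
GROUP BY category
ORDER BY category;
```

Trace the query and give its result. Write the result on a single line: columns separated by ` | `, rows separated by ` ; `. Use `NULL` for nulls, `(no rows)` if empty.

Partition products by category; compute MAX(price) within each group.
  Apparel: ids {9, 11, 18} → MAX(price)=118
  Tools: ids {10} → MAX(price)=69
  Toys: ids {1, 3, 16, 25} → MAX(price)=119

Apparel | 118 ; Tools | 69 ; Toys | 119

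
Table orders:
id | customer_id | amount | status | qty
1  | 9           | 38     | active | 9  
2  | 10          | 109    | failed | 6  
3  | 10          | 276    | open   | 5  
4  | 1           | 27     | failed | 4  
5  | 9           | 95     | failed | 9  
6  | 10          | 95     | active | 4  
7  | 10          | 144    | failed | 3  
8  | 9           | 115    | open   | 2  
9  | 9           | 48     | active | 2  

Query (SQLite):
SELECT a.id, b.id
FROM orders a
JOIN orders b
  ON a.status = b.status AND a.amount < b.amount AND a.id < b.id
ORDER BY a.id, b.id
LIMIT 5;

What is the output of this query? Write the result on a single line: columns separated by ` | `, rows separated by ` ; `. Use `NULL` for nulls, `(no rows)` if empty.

1 | 6 ; 1 | 9 ; 2 | 7 ; 4 | 5 ; 4 | 7

Pairs (a,b) with same status, a.amount < b.amount, a.id < b.id.
status groups: active:{1,6,9} failed:{2,4,5,7} open:{3,8}
Ordered by (a.id, b.id); first 5.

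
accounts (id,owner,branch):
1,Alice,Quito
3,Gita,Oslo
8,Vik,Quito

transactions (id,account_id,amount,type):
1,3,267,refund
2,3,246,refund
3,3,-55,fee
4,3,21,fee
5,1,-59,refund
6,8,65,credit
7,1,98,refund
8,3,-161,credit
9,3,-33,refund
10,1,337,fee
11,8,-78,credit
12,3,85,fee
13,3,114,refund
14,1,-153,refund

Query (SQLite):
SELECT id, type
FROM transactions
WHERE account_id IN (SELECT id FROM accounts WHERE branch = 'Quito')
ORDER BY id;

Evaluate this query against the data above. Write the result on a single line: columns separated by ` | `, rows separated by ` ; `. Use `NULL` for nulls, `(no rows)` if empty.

5 | refund ; 6 | credit ; 7 | refund ; 10 | fee ; 11 | credit ; 14 | refund

Inner query: accounts.id where branch = 'Quito'.
Outer: keep transactions rows whose account_id is in that set.
Inner query → {1, 8}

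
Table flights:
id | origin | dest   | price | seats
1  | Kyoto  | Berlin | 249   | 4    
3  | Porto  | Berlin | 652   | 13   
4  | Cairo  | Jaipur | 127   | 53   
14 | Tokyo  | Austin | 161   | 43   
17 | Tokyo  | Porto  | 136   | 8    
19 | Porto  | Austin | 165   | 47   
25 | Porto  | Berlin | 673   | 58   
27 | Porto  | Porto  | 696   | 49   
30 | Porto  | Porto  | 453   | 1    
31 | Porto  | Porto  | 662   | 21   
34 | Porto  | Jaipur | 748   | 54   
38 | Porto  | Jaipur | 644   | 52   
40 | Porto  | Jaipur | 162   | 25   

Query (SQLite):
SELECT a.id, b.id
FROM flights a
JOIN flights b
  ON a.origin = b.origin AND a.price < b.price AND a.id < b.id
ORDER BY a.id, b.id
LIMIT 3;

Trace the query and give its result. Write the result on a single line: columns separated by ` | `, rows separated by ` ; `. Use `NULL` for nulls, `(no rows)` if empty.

3 | 25 ; 3 | 27 ; 3 | 31

Pairs (a,b) with same origin, a.price < b.price, a.id < b.id.
origin groups: Cairo:{4} Kyoto:{1} Porto:{3,19,25,27,30,31,34,38,40} Tokyo:{14,17}
Ordered by (a.id, b.id); first 3.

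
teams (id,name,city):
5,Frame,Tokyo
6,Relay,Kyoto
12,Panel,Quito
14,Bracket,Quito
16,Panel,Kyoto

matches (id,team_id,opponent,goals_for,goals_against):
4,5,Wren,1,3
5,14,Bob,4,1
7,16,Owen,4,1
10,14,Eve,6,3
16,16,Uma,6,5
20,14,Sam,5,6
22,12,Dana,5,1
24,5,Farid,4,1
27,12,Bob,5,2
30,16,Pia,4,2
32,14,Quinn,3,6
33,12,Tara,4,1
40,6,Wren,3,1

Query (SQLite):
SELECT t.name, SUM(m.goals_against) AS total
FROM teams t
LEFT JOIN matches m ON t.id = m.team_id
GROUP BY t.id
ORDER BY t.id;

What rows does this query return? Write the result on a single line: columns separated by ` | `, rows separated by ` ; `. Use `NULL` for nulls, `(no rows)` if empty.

Frame | 4 ; Relay | 1 ; Panel | 4 ; Bracket | 16 ; Panel | 8

LEFT JOIN keeps every teams row; unmatched ones get NULL for matches columns.
Group by teams.id and compute SUM(m.goals_against). SUM over an all-NULL group is NULL.
  5: ids {4, 24} → SUM(m.goals_against)=4
  6: ids {40} → SUM(m.goals_against)=1
  12: ids {22, 27, 33} → SUM(m.goals_against)=4
  14: ids {5, 10, 20, 32} → SUM(m.goals_against)=16
  16: ids {7, 16, 30} → SUM(m.goals_against)=8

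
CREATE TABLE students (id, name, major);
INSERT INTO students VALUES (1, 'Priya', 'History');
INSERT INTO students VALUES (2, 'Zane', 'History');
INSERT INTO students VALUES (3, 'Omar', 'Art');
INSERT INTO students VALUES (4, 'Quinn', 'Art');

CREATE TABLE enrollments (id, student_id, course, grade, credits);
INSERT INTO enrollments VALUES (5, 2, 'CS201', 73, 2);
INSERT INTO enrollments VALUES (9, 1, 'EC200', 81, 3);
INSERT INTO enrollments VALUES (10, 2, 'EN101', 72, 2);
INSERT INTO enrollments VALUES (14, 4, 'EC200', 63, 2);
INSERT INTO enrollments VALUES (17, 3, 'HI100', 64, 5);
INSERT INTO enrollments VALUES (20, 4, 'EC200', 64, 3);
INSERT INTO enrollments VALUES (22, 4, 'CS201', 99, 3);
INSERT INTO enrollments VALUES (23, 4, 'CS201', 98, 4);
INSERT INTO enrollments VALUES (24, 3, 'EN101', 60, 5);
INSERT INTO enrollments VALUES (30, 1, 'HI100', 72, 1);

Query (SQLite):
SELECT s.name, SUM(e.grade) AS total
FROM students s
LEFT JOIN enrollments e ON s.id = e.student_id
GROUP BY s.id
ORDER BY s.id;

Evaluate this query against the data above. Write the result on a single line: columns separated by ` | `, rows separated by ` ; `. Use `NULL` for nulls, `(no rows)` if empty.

Priya | 153 ; Zane | 145 ; Omar | 124 ; Quinn | 324

LEFT JOIN keeps every students row; unmatched ones get NULL for enrollments columns.
Group by students.id and compute SUM(e.grade). SUM over an all-NULL group is NULL.
  1: ids {9, 30} → SUM(e.grade)=153
  2: ids {5, 10} → SUM(e.grade)=145
  3: ids {17, 24} → SUM(e.grade)=124
  4: ids {14, 20, 22, 23} → SUM(e.grade)=324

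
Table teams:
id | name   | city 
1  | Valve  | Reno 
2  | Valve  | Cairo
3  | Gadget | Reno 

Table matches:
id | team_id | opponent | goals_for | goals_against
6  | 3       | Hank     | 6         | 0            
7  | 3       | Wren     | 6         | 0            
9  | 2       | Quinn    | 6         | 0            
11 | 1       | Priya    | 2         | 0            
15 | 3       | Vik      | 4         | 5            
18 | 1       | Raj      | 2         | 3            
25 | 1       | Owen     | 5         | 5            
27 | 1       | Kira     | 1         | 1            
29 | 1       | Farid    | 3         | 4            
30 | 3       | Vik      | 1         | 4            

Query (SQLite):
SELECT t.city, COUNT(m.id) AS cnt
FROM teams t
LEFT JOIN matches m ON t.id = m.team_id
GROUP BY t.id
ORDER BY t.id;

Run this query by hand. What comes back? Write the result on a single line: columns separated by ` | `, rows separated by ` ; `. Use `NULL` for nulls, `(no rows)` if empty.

LEFT JOIN keeps every teams row; unmatched ones get NULL for matches columns.
Group by teams.id and compute COUNT(m.id). COUNT(col) of an all-NULL group is 0.
  1: ids {11, 18, 25, 27, 29} → COUNT(m.id)=5
  2: ids {9} → COUNT(m.id)=1
  3: ids {6, 7, 15, 30} → COUNT(m.id)=4

Reno | 5 ; Cairo | 1 ; Reno | 4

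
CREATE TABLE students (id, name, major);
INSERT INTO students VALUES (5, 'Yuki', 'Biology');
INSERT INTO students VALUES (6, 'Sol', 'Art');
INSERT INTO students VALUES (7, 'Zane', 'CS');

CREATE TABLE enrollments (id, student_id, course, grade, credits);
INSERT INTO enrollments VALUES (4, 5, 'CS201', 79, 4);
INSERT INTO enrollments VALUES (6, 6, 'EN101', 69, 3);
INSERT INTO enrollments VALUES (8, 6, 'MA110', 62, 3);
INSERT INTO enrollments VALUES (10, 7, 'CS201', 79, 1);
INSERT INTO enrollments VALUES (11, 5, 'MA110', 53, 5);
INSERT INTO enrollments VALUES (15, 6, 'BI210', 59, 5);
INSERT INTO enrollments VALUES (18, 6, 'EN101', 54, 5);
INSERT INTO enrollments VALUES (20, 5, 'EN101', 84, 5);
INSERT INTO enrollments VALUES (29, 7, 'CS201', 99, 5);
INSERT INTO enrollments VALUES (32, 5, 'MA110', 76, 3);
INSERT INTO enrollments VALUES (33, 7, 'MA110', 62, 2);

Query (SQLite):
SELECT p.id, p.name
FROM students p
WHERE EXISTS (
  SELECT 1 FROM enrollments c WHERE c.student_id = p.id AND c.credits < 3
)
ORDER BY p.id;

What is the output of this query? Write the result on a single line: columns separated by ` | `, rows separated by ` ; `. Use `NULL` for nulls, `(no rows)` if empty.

For each students row, check whether any enrollments with matching student_id has credits < 3.
Keep rows where that is true.

7 | Zane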